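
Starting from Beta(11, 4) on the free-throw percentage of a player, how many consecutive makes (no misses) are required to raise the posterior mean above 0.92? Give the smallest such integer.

k = 36

After k makes and 0 misses the posterior is Beta(11+k, 4), with mean (11+k)/(11+4+k).
Set (11+k)/(15+k) > 0.92 and solve: k > (0.92·15 − 11)/(1 − 0.92) = 35.000.
The smallest integer exceeding 35.000 is 36, and checking k=36: (47)/(51) = 0.9216 > 0.92.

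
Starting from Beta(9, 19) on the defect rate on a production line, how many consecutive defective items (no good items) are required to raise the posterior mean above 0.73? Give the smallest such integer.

k = 43

After k defective items and 0 good items the posterior is Beta(9+k, 19), with mean (9+k)/(9+19+k).
Set (9+k)/(28+k) > 0.73 and solve: k > (0.73·28 − 9)/(1 − 0.73) = 42.370.
The smallest integer exceeding 42.370 is 43.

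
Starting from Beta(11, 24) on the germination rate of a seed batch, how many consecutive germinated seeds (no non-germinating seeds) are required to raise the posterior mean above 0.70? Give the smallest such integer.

k = 46

After k germinated seeds and 0 non-germinating seeds the posterior is Beta(11+k, 24), with mean (11+k)/(11+24+k).
Set (11+k)/(35+k) > 0.70 and solve: k > (0.70·35 − 11)/(1 − 0.70) = 45.000.
The smallest integer exceeding 45.000 is 46, and checking k=46: (57)/(81) = 0.7037 > 0.70.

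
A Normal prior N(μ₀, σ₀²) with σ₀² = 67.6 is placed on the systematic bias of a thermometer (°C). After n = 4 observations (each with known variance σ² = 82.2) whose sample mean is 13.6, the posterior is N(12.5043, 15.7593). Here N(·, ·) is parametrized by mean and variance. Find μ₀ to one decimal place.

With known observation variance, the Normal–Normal posterior has precision τ_n = τ₀ + n/σ² and mean μ_n = (τ₀μ₀ + (n/σ²)x̄)/τ_n.
Here τ₀ = 1/67.6 = 0.014793 and τ_data = 4/82.2 = 0.048662, so τ_n = 0.063455.
Rearranging for μ₀: μ₀ = (μ_n·τ_n − τ_data·x̄)/τ₀ = (12.5043·0.063455 − 0.048662·13.6) / 0.014793 = 0.131657/0.014793 ≈ 8.9.

μ₀ = 8.9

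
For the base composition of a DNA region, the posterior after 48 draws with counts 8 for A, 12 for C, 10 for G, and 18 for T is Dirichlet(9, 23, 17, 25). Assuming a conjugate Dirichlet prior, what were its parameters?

For a Dirichlet(α) prior with multinomial counts c, the posterior is Dirichlet(α + c) componentwise.
Subtract each count from the matching posterior parameter: 9−8=1, 23−12=11, 17−10=7, 25−18=7.

Dirichlet(1, 11, 7, 7)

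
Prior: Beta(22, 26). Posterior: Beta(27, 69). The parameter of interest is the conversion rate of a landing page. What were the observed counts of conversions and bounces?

5 conversions and 43 bounces

A Beta(α, β) prior with s successes and f failures in binomial data gives a Beta(α+s, β+f) posterior.
So s = 27 − 22 = 5 and f = 69 − 26 = 43.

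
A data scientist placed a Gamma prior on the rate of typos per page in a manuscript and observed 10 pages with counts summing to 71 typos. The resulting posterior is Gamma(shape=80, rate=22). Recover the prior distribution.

Gamma(shape=9, rate=12)

A Gamma(α, β) prior (rate parametrization) on a Poisson rate with n observations summing to S gives posterior Gamma(α+S, β+n).
So α = 80 − 71 = 9 and β = 22 − 10 = 12.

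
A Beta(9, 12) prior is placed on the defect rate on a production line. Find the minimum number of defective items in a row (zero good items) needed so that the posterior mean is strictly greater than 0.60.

k = 10

After k defective items and 0 good items the posterior is Beta(9+k, 12), with mean (9+k)/(9+12+k).
Set (9+k)/(21+k) > 0.60 and solve: k > (0.60·21 − 9)/(1 − 0.60) = 9.000.
The smallest integer exceeding 9.000 is 10.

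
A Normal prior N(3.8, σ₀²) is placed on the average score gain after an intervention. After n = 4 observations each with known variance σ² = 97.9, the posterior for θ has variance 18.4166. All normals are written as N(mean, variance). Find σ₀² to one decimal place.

For the Normal–Normal model with known σ², precisions add: τ_n = τ₀ + n/σ².
So 1/σ₀² = 1/18.4166 − 4/97.9 = 0.054299 − 0.040858 = 0.013441.
Hence σ₀² = 1/0.013441 ≈ 74.4.

σ₀² = 74.4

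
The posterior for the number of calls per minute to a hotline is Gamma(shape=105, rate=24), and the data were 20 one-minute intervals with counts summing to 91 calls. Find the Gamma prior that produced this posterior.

Gamma–Poisson conjugacy: posterior shape = α + Σxᵢ, posterior rate = β + n.
So α = 105 − 91 = 14 and β = 24 − 20 = 4.

Gamma(shape=14, rate=4)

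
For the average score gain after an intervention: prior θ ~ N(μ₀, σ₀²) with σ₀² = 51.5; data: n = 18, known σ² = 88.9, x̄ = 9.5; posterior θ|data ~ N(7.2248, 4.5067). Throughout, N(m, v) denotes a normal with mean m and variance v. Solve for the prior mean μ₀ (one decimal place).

μ₀ = -16.5

The posterior mean is a precision-weighted average: μ_n = (τ₀μ₀ + τ_data·x̄)/(τ₀+τ_data), with τ₀=1/σ₀² and τ_data=n/σ².
Here τ₀ = 1/51.5 = 0.019417 and τ_data = 18/88.9 = 0.202475, so τ_n = 0.221892.
Rearranging for μ₀: μ₀ = (μ_n·τ_n − τ_data·x̄)/τ₀ = (7.2248·0.221892 − 0.202475·9.5) / 0.019417 = -0.320387/0.019417 ≈ -16.5.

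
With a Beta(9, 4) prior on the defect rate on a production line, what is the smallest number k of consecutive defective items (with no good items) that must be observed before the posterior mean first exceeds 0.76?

k = 4

After k defective items and 0 good items the posterior is Beta(9+k, 4), with mean (9+k)/(9+4+k).
Set (9+k)/(13+k) > 0.76 and solve: k > (0.76·13 − 9)/(1 − 0.76) = 3.667.
The smallest integer exceeding 3.667 is 4, and checking k=4: (13)/(17) = 0.7647 > 0.76.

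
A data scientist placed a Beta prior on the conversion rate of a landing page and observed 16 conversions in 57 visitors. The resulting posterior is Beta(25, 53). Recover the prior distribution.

Beta(9, 12)

Under Beta–binomial conjugacy the posterior parameters are (a+s, b+f).
Subtract the data counts: 25−16=9, 53−41=12.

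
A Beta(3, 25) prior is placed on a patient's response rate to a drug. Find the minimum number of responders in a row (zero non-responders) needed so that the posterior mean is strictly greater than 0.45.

After k responders and 0 non-responders the posterior is Beta(3+k, 25), with mean (3+k)/(3+25+k).
Set (3+k)/(28+k) > 0.45 and solve: k > (0.45·28 − 3)/(1 − 0.45) = 17.455.
The smallest integer exceeding 17.455 is 18.

k = 18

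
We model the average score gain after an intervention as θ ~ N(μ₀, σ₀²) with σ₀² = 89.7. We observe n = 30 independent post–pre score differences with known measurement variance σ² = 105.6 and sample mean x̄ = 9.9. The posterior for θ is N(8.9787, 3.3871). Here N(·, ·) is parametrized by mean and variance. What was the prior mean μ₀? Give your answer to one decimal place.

With known observation variance, the Normal–Normal posterior has precision τ_n = τ₀ + n/σ² and mean μ_n = (τ₀μ₀ + (n/σ²)x̄)/τ_n.
Here τ₀ = 1/89.7 = 0.011148 and τ_data = 30/105.6 = 0.284091, so τ_n = 0.295239.
Rearranging for μ₀: μ₀ = (μ_n·τ_n − τ_data·x̄)/τ₀ = (8.9787·0.295239 − 0.284091·9.9) / 0.011148 = -0.161638/0.011148 ≈ -14.5.

μ₀ = -14.5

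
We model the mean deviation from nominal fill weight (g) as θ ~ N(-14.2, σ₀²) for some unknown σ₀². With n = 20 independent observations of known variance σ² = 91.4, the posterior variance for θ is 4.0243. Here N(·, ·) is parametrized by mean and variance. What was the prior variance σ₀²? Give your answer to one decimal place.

Posterior precision equals prior precision plus data precision: 1/σ_n² = 1/σ₀² + n/σ².
So 1/σ₀² = 1/4.0243 − 20/91.4 = 0.248490 − 0.218818 = 0.029672.
Hence σ₀² = 1/0.029672 ≈ 33.7.

σ₀² = 33.7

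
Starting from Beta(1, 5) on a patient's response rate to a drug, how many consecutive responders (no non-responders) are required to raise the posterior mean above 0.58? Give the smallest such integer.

After k responders and 0 non-responders the posterior is Beta(1+k, 5), with mean (1+k)/(1+5+k).
Set (1+k)/(6+k) > 0.58 and solve: k > (0.58·6 − 1)/(1 − 0.58) = 5.905.
The smallest integer exceeding 5.905 is 6, and checking k=6: (7)/(12) = 0.5833 > 0.58.

k = 6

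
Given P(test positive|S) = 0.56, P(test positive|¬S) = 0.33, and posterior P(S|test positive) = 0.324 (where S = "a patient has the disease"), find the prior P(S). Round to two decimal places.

P(S) = 0.22

Bayes' rule in odds form gives O(S|E) = O(S)·[P(E|S)/P(E|¬S)], hence O(S) = O(S|E)/LR.
Posterior odds = 0.324/(1−0.324) = 0.4793. LR = 0.56/0.33 = 1.6970.
Prior odds = 0.4793/1.6970 = 0.2824, so P(S) = 0.2824/(1+0.2824) ≈ 0.22.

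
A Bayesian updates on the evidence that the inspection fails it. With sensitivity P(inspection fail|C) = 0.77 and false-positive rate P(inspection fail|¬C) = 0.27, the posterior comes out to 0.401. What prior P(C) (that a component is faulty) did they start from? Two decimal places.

In odds form, posterior odds = prior odds × likelihood ratio, so prior odds = posterior odds ÷ LR.
Posterior odds = 0.401/(1−0.401) = 0.6694. LR = 0.77/0.27 = 2.8519.
Prior odds = 0.6694/2.8519 = 0.2347, so P(C) = 0.2347/(1+0.2347) ≈ 0.19.

P(C) = 0.19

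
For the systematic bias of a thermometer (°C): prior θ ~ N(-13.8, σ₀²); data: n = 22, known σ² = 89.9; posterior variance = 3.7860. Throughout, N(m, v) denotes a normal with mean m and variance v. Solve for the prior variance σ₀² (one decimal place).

σ₀² = 51.5

For the Normal–Normal model with known σ², precisions add: τ_n = τ₀ + n/σ².
So 1/σ₀² = 1/3.7860 − 22/89.9 = 0.264131 − 0.244716 = 0.019415.
Hence σ₀² = 1/0.019415 ≈ 51.5.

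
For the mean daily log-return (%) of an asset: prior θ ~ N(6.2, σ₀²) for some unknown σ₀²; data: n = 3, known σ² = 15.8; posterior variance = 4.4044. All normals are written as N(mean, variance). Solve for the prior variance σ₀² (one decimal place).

σ₀² = 26.9

For the Normal–Normal model with known σ², precisions add: τ_n = τ₀ + n/σ².
So 1/σ₀² = 1/4.4044 − 3/15.8 = 0.227046 − 0.189873 = 0.037173.
Hence σ₀² = 1/0.037173 ≈ 26.9.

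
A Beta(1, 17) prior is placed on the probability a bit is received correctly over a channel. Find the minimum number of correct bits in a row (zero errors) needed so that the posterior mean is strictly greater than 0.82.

k = 77

After k correct bits and 0 errors the posterior is Beta(1+k, 17), with mean (1+k)/(1+17+k).
Set (1+k)/(18+k) > 0.82 and solve: k > (0.82·18 − 1)/(1 − 0.82) = 76.444.
The smallest integer exceeding 76.444 is 77, and checking k=77: (78)/(95) = 0.8211 > 0.82.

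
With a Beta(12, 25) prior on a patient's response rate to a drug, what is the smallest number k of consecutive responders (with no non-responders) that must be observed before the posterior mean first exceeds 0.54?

After k responders and 0 non-responders the posterior is Beta(12+k, 25), with mean (12+k)/(12+25+k).
Set (12+k)/(37+k) > 0.54 and solve: k > (0.54·37 − 12)/(1 − 0.54) = 17.348.
The smallest integer exceeding 17.348 is 18.

k = 18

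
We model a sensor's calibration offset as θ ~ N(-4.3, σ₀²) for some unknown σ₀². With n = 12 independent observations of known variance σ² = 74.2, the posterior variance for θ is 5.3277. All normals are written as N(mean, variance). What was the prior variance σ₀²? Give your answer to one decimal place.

Posterior precision equals prior precision plus data precision: 1/σ_n² = 1/σ₀² + n/σ².
So 1/σ₀² = 1/5.3277 − 12/74.2 = 0.187698 − 0.161725 = 0.025973.
Hence σ₀² = 1/0.025973 ≈ 38.5.

σ₀² = 38.5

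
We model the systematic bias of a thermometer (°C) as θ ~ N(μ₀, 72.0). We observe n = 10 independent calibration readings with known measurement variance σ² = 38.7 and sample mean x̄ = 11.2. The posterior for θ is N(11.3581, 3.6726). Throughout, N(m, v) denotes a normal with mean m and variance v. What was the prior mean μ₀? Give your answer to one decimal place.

The posterior mean is a precision-weighted average: μ_n = (τ₀μ₀ + τ_data·x̄)/(τ₀+τ_data), with τ₀=1/σ₀² and τ_data=n/σ².
Here τ₀ = 1/72.0 = 0.013889 and τ_data = 10/38.7 = 0.258398, so τ_n = 0.272287.
Rearranging for μ₀: μ₀ = (μ_n·τ_n − τ_data·x̄)/τ₀ = (11.3581·0.272287 − 0.258398·11.2) / 0.013889 = 0.198605/0.013889 ≈ 14.3.

μ₀ = 14.3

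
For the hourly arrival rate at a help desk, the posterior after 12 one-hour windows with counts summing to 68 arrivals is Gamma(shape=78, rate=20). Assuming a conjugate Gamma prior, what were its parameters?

Gamma(shape=10, rate=8)

A Gamma(α, β) prior (rate parametrization) on a Poisson rate with n observations summing to S gives posterior Gamma(α+S, β+n).
So α = 78 − 68 = 10 and β = 20 − 12 = 8.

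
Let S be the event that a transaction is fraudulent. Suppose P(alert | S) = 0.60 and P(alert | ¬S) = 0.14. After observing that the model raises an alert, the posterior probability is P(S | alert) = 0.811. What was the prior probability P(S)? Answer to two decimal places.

Bayes' rule in odds form gives O(S|E) = O(S)·[P(E|S)/P(E|¬S)], hence O(S) = O(S|E)/LR.
Posterior odds = 0.811/(1−0.811) = 4.2910. LR = 0.60/0.14 = 4.2857.
Prior odds = 4.2910/4.2857 = 1.0012, so P(S) = 1.0012/(1+1.0012) ≈ 0.50.

P(S) = 0.50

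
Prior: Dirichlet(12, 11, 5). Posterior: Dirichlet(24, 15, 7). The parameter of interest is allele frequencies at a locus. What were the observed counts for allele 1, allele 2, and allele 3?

For a Dirichlet(α) prior with multinomial counts c, the posterior is Dirichlet(α + c) componentwise.
Counts are posterior − prior componentwise: 24−12=12, 15−11=4, 7−5=2.

counts (12, 4, 2)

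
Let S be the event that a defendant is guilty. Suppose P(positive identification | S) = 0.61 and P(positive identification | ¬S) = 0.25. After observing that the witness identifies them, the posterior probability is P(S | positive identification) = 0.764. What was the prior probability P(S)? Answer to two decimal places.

P(S) = 0.57

In odds form, posterior odds = prior odds × likelihood ratio, so prior odds = posterior odds ÷ LR.
Posterior odds = 0.764/(1−0.764) = 3.2373. LR = 0.61/0.25 = 2.4400.
Prior odds = 3.2373/2.4400 = 1.3268, so P(S) = 1.3268/(1+1.3268) ≈ 0.57.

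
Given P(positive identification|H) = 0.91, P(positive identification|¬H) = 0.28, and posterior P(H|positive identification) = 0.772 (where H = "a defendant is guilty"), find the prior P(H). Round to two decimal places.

In odds form, posterior odds = prior odds × likelihood ratio, so prior odds = posterior odds ÷ LR.
Posterior odds = 0.772/(1−0.772) = 3.3860. LR = 0.91/0.28 = 3.2500.
Prior odds = 3.3860/3.2500 = 1.0418, so P(H) = 1.0418/(1+1.0418) ≈ 0.51.

P(H) = 0.51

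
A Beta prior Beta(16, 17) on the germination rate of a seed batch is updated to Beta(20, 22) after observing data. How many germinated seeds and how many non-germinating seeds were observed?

Under Beta–binomial conjugacy the posterior parameters are (a+s, b+f).
So s = 20 − 16 = 4 and f = 22 − 17 = 5.

4 germinated seeds and 5 non-germinating seeds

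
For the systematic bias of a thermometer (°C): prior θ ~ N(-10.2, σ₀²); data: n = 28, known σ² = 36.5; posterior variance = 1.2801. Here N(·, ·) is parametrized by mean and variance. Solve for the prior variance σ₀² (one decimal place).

σ₀² = 71.1

For the Normal–Normal model with known σ², precisions add: τ_n = τ₀ + n/σ².
So 1/σ₀² = 1/1.2801 − 28/36.5 = 0.781189 − 0.767123 = 0.014066.
Hence σ₀² = 1/0.014066 ≈ 71.1.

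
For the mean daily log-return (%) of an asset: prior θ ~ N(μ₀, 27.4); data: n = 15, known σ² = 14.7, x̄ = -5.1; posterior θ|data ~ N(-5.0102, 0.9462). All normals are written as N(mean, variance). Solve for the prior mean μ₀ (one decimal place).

μ₀ = -2.5

The posterior mean is a precision-weighted average: μ_n = (τ₀μ₀ + τ_data·x̄)/(τ₀+τ_data), with τ₀=1/σ₀² and τ_data=n/σ².
Here τ₀ = 1/27.4 = 0.036496 and τ_data = 15/14.7 = 1.020408, so τ_n = 1.056904.
Rearranging for μ₀: μ₀ = (μ_n·τ_n − τ_data·x̄)/τ₀ = (-5.0102·1.056904 − 1.020408·-5.1) / 0.036496 = -0.091220/0.036496 ≈ -2.5.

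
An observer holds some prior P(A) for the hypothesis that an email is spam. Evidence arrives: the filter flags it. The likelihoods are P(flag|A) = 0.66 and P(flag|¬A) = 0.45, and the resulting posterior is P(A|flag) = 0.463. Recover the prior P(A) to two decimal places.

P(A) = 0.37

Bayes' rule in odds form gives O(A|E) = O(A)·[P(E|A)/P(E|¬A)], hence O(A) = O(A|E)/LR.
Posterior odds = 0.463/(1−0.463) = 0.8622. LR = 0.66/0.45 = 1.4667.
Prior odds = 0.8622/1.4667 = 0.5879, so P(A) = 0.5879/(1+0.5879) ≈ 0.37.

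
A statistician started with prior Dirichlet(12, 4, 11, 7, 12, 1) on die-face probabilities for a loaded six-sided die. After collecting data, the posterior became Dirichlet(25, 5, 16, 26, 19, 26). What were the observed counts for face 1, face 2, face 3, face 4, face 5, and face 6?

For a Dirichlet(α) prior with multinomial counts c, the posterior is Dirichlet(α + c) componentwise.
Counts are posterior − prior componentwise: 25−12=13, 5−4=1, 16−11=5, 26−7=19, 19−12=7, 26−1=25.

counts (13, 1, 5, 19, 7, 25)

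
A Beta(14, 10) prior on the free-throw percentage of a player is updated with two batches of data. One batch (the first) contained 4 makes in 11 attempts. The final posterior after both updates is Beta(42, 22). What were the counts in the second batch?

Sequential conjugate updates are equivalent to a single update on the pooled data, so total successes = posterior α − prior α and total failures = posterior β − prior β.
Total across both batches: 42−14=28 makes, 22−10=12 misses.
Subtract the first batch: 28−4=24 makes and 12−7=5 misses.

24 makes and 5 misses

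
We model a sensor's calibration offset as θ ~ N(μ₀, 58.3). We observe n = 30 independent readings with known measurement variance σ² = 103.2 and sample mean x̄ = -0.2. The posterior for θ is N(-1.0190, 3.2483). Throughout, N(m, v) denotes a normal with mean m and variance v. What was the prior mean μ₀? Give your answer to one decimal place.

μ₀ = -14.9

With known observation variance, the Normal–Normal posterior has precision τ_n = τ₀ + n/σ² and mean μ_n = (τ₀μ₀ + (n/σ²)x̄)/τ_n.
Here τ₀ = 1/58.3 = 0.017153 and τ_data = 30/103.2 = 0.290698, so τ_n = 0.307851.
Rearranging for μ₀: μ₀ = (μ_n·τ_n − τ_data·x̄)/τ₀ = (-1.0190·0.307851 − 0.290698·-0.2) / 0.017153 = -0.255561/0.017153 ≈ -14.9.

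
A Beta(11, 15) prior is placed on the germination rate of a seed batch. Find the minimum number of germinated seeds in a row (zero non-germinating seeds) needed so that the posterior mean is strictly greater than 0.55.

After k germinated seeds and 0 non-germinating seeds the posterior is Beta(11+k, 15), with mean (11+k)/(11+15+k).
Set (11+k)/(26+k) > 0.55 and solve: k > (0.55·26 − 11)/(1 − 0.55) = 7.333.
The smallest integer exceeding 7.333 is 8, and checking k=8: (19)/(34) = 0.5588 > 0.55.

k = 8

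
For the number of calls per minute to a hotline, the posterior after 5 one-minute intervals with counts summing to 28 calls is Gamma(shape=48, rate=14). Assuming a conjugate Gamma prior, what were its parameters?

Gamma–Poisson conjugacy: posterior shape = α + Σxᵢ, posterior rate = β + n.
So α = 48 − 28 = 20 and β = 14 − 5 = 9.

Gamma(shape=20, rate=9)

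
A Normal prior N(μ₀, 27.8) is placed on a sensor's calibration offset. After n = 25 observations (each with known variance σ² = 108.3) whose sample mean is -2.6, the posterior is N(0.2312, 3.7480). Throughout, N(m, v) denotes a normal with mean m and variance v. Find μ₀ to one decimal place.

With known observation variance, the Normal–Normal posterior has precision τ_n = τ₀ + n/σ² and mean μ_n = (τ₀μ₀ + (n/σ²)x̄)/τ_n.
Here τ₀ = 1/27.8 = 0.035971 and τ_data = 25/108.3 = 0.230840, so τ_n = 0.266811.
Rearranging for μ₀: μ₀ = (μ_n·τ_n − τ_data·x̄)/τ₀ = (0.2312·0.266811 − 0.230840·-2.6) / 0.035971 = 0.661871/0.035971 ≈ 18.4.

μ₀ = 18.4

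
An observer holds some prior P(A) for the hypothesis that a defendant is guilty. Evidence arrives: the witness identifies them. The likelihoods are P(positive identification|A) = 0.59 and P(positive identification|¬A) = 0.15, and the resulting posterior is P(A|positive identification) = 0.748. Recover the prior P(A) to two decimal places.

P(A) = 0.43

Bayes' rule in odds form gives O(A|E) = O(A)·[P(E|A)/P(E|¬A)], hence O(A) = O(A|E)/LR.
Posterior odds = 0.748/(1−0.748) = 2.9683. LR = 0.59/0.15 = 3.9333.
Prior odds = 2.9683/3.9333 = 0.7547, so P(A) = 0.7547/(1+0.7547) ≈ 0.43.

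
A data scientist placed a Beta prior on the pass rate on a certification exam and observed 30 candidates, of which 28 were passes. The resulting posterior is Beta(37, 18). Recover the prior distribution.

Beta is conjugate to the binomial likelihood: posterior = Beta(a+s, b+f).
Subtract the data counts: 37−28=9, 18−2=16.

Beta(9, 16)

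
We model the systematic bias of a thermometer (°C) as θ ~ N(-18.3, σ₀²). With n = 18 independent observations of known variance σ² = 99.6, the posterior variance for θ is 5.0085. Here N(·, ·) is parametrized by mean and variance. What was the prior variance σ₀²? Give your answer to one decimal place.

σ₀² = 52.8

For the Normal–Normal model with known σ², precisions add: τ_n = τ₀ + n/σ².
So 1/σ₀² = 1/5.0085 − 18/99.6 = 0.199661 − 0.180723 = 0.018938.
Hence σ₀² = 1/0.018938 ≈ 52.8.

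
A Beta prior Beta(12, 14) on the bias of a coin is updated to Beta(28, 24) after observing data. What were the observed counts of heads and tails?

16 heads and 10 tails

A Beta(a, b) prior with s successes and f failures in binomial data gives a Beta(a+s, b+f) posterior.
So s = 28 − 12 = 16 and f = 24 − 14 = 10.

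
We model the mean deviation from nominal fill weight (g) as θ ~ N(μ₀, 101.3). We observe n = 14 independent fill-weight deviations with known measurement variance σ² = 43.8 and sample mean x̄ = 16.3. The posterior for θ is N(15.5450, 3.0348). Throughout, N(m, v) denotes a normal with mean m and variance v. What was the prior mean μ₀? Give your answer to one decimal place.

With known observation variance, the Normal–Normal posterior has precision τ_n = τ₀ + n/σ² and mean μ_n = (τ₀μ₀ + (n/σ²)x̄)/τ_n.
Here τ₀ = 1/101.3 = 0.009872 and τ_data = 14/43.8 = 0.319635, so τ_n = 0.329507.
Rearranging for μ₀: μ₀ = (μ_n·τ_n − τ_data·x̄)/τ₀ = (15.5450·0.329507 − 0.319635·16.3) / 0.009872 = -0.087864/0.009872 ≈ -8.9.

μ₀ = -8.9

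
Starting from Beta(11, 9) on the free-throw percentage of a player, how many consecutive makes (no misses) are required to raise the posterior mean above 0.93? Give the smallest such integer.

After k makes and 0 misses the posterior is Beta(11+k, 9), with mean (11+k)/(11+9+k).
Set (11+k)/(20+k) > 0.93 and solve: k > (0.93·20 − 11)/(1 − 0.93) = 108.571.
The smallest integer exceeding 108.571 is 109.

k = 109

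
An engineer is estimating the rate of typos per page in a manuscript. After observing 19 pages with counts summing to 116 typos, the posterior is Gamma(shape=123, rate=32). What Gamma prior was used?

Gamma–Poisson conjugacy: posterior shape = α + Σxᵢ, posterior rate = β + n.
So α = 123 − 116 = 7 and β = 32 − 19 = 13.

Gamma(shape=7, rate=13)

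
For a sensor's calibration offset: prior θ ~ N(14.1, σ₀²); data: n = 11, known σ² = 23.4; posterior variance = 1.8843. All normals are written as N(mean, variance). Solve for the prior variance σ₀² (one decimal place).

For the Normal–Normal model with known σ², precisions add: τ_n = τ₀ + n/σ².
So 1/σ₀² = 1/1.8843 − 11/23.4 = 0.530701 − 0.470085 = 0.060616.
Hence σ₀² = 1/0.060616 ≈ 16.5.

σ₀² = 16.5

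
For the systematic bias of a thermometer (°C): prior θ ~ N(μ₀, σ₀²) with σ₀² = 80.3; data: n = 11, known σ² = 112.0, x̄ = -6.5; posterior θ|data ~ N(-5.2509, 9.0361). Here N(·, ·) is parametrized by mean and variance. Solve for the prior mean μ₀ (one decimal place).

μ₀ = 4.6

The posterior mean is a precision-weighted average: μ_n = (τ₀μ₀ + τ_data·x̄)/(τ₀+τ_data), with τ₀=1/σ₀² and τ_data=n/σ².
Here τ₀ = 1/80.3 = 0.012453 and τ_data = 11/112.0 = 0.098214, so τ_n = 0.110667.
Rearranging for μ₀: μ₀ = (μ_n·τ_n − τ_data·x̄)/τ₀ = (-5.2509·0.110667 − 0.098214·-6.5) / 0.012453 = 0.057290/0.012453 ≈ 4.6.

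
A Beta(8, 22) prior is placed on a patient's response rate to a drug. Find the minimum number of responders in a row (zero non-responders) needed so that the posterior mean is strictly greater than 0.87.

After k responders and 0 non-responders the posterior is Beta(8+k, 22), with mean (8+k)/(8+22+k).
Set (8+k)/(30+k) > 0.87 and solve: k > (0.87·30 − 8)/(1 − 0.87) = 139.231.
The smallest integer exceeding 139.231 is 140.

k = 140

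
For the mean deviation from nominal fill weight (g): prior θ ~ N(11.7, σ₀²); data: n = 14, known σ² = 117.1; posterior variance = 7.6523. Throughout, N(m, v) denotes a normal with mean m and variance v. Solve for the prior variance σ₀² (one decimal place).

Posterior precision equals prior precision plus data precision: 1/σ_n² = 1/σ₀² + n/σ².
So 1/σ₀² = 1/7.6523 − 14/117.1 = 0.130680 − 0.119556 = 0.011124.
Hence σ₀² = 1/0.011124 ≈ 89.9.

σ₀² = 89.9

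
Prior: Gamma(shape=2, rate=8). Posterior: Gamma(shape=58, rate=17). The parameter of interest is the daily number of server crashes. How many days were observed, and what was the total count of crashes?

n = 9 days with total 56 crashes

Gamma–Poisson conjugacy: posterior shape = α + Σxᵢ, posterior rate = β + n.
Matching: Σxᵢ = 58 − 2 = 56 and n = 17 − 8 = 9.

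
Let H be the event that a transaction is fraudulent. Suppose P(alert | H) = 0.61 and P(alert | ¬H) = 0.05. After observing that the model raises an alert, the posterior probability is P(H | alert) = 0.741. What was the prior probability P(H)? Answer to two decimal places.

Bayes' rule in odds form gives O(H|E) = O(H)·[P(E|H)/P(E|¬H)], hence O(H) = O(H|E)/LR.
Posterior odds = 0.741/(1−0.741) = 2.8610. LR = 0.61/0.05 = 12.2000.
Prior odds = 2.8610/12.2000 = 0.2345, so P(H) = 0.2345/(1+0.2345) ≈ 0.19.

P(H) = 0.19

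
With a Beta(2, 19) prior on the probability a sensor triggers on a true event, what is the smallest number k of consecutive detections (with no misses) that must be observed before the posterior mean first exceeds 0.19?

After k detections and 0 misses the posterior is Beta(2+k, 19), with mean (2+k)/(2+19+k).
Set (2+k)/(21+k) > 0.19 and solve: k > (0.19·21 − 2)/(1 − 0.19) = 2.457.
The smallest integer exceeding 2.457 is 3, and checking k=3: (5)/(24) = 0.2083 > 0.19.

k = 3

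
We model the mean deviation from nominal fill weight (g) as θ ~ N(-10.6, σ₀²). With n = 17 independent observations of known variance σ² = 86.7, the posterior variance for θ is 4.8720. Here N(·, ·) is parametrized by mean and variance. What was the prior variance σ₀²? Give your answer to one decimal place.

σ₀² = 109.0

Posterior precision equals prior precision plus data precision: 1/σ_n² = 1/σ₀² + n/σ².
So 1/σ₀² = 1/4.8720 − 17/86.7 = 0.205255 − 0.196078 = 0.009177.
Hence σ₀² = 1/0.009177 ≈ 109.0.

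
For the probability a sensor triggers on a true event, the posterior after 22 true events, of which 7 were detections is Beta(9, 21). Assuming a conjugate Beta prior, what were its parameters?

Beta(2, 6)

A Beta(a, b) prior with s successes and f failures in binomial data gives a Beta(a+s, b+f) posterior.
So a = 9 − 7 = 2 and b = 21 − 15 = 6.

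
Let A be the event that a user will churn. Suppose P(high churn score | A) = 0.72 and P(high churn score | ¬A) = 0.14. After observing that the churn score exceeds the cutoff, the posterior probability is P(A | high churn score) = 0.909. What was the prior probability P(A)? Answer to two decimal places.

P(A) = 0.66

In odds form, posterior odds = prior odds × likelihood ratio, so prior odds = posterior odds ÷ LR.
Posterior odds = 0.909/(1−0.909) = 9.9890. LR = 0.72/0.14 = 5.1429.
Prior odds = 9.9890/5.1429 = 1.9423, so P(A) = 1.9423/(1+1.9423) ≈ 0.66.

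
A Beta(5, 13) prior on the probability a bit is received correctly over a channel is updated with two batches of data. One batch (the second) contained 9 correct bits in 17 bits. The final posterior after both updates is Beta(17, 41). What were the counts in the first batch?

3 correct bits and 20 errors

Because Beta–binomial updating is additive in the counts, the combined data contributed (α_post−α_prior, β_post−β_prior) successes and failures.
Total across both batches: 17−5=12 correct bits, 41−13=28 errors.
Subtract the second batch: 12−9=3 correct bits and 28−8=20 errors.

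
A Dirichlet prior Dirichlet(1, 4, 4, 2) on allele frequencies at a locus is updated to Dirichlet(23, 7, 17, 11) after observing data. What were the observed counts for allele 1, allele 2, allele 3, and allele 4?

counts (22, 3, 13, 9)

For a Dirichlet(α) prior with multinomial counts c, the posterior is Dirichlet(α + c) componentwise.
Counts are posterior − prior componentwise: 23−1=22, 7−4=3, 17−4=13, 11−2=9.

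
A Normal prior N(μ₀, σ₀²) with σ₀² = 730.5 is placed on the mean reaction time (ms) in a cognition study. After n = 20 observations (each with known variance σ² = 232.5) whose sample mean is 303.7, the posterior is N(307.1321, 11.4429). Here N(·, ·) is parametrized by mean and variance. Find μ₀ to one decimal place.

The posterior mean is a precision-weighted average: μ_n = (τ₀μ₀ + τ_data·x̄)/(τ₀+τ_data), with τ₀=1/σ₀² and τ_data=n/σ².
Here τ₀ = 1/730.5 = 0.001369 and τ_data = 20/232.5 = 0.086022, so τ_n = 0.087391.
Rearranging for μ₀: μ₀ = (μ_n·τ_n − τ_data·x̄)/τ₀ = (307.1321·0.087391 − 0.086022·303.7) / 0.001369 = 0.715700/0.001369 ≈ 522.8.

μ₀ = 522.8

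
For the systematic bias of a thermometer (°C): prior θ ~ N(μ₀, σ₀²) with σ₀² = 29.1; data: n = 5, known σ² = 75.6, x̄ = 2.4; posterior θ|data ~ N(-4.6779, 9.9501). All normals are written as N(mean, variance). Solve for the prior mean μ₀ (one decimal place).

μ₀ = -18.3

The posterior mean is a precision-weighted average: μ_n = (τ₀μ₀ + τ_data·x̄)/(τ₀+τ_data), with τ₀=1/σ₀² and τ_data=n/σ².
Here τ₀ = 1/29.1 = 0.034364 and τ_data = 5/75.6 = 0.066138, so τ_n = 0.100502.
Rearranging for μ₀: μ₀ = (μ_n·τ_n − τ_data·x̄)/τ₀ = (-4.6779·0.100502 − 0.066138·2.4) / 0.034364 = -0.628870/0.034364 ≈ -18.3.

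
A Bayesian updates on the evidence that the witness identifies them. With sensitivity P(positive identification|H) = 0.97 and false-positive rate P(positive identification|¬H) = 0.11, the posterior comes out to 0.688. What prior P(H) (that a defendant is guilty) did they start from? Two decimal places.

P(H) = 0.20

Bayes' rule in odds form gives O(H|E) = O(H)·[P(E|H)/P(E|¬H)], hence O(H) = O(H|E)/LR.
Posterior odds = 0.688/(1−0.688) = 2.2051. LR = 0.97/0.11 = 8.8182.
Prior odds = 2.2051/8.8182 = 0.2501, so P(H) = 0.2501/(1+0.2501) ≈ 0.20.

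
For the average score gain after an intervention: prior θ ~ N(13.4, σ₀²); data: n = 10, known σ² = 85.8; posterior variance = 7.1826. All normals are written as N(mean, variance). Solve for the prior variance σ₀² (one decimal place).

For the Normal–Normal model with known σ², precisions add: τ_n = τ₀ + n/σ².
So 1/σ₀² = 1/7.1826 − 10/85.8 = 0.139225 − 0.116550 = 0.022675.
Hence σ₀² = 1/0.022675 ≈ 44.1.

σ₀² = 44.1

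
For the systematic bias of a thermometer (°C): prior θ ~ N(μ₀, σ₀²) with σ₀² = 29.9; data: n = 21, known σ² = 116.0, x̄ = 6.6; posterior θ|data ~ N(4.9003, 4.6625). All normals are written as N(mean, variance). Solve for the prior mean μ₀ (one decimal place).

With known observation variance, the Normal–Normal posterior has precision τ_n = τ₀ + n/σ² and mean μ_n = (τ₀μ₀ + (n/σ²)x̄)/τ_n.
Here τ₀ = 1/29.9 = 0.033445 and τ_data = 21/116.0 = 0.181034, so τ_n = 0.214479.
Rearranging for μ₀: μ₀ = (μ_n·τ_n − τ_data·x̄)/τ₀ = (4.9003·0.214479 − 0.181034·6.6) / 0.033445 = -0.143813/0.033445 ≈ -4.3.

μ₀ = -4.3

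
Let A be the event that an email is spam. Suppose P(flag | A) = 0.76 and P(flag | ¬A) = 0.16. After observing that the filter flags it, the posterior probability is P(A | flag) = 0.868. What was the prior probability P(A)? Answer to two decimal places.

In odds form, posterior odds = prior odds × likelihood ratio, so prior odds = posterior odds ÷ LR.
Posterior odds = 0.868/(1−0.868) = 6.5758. LR = 0.76/0.16 = 4.7500.
Prior odds = 6.5758/4.7500 = 1.3844, so P(A) = 1.3844/(1+1.3844) ≈ 0.58.

P(A) = 0.58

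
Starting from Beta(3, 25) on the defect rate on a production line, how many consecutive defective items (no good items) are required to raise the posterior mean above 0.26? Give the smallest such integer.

k = 6

After k defective items and 0 good items the posterior is Beta(3+k, 25), with mean (3+k)/(3+25+k).
Set (3+k)/(28+k) > 0.26 and solve: k > (0.26·28 − 3)/(1 − 0.26) = 5.784.
The smallest integer exceeding 5.784 is 6, and checking k=6: (9)/(34) = 0.2647 > 0.26.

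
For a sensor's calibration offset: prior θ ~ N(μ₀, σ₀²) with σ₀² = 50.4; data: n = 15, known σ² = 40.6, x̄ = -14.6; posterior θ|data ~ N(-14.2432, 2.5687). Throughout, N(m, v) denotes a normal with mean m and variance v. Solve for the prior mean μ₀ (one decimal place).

μ₀ = -7.6

The posterior mean is a precision-weighted average: μ_n = (τ₀μ₀ + τ_data·x̄)/(τ₀+τ_data), with τ₀=1/σ₀² and τ_data=n/σ².
Here τ₀ = 1/50.4 = 0.019841 and τ_data = 15/40.6 = 0.369458, so τ_n = 0.389299.
Rearranging for μ₀: μ₀ = (μ_n·τ_n − τ_data·x̄)/τ₀ = (-14.2432·0.389299 − 0.369458·-14.6) / 0.019841 = -0.150777/0.019841 ≈ -7.6.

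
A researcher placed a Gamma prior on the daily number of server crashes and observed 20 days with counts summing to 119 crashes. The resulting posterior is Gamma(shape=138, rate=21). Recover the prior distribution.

Gamma–Poisson conjugacy: posterior shape = α + Σxᵢ, posterior rate = β + n.
So α = 138 − 119 = 19 and β = 21 − 20 = 1.

Gamma(shape=19, rate=1)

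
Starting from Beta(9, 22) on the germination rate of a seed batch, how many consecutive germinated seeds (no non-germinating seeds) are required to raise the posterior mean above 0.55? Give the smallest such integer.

k = 18

After k germinated seeds and 0 non-germinating seeds the posterior is Beta(9+k, 22), with mean (9+k)/(9+22+k).
Set (9+k)/(31+k) > 0.55 and solve: k > (0.55·31 − 9)/(1 − 0.55) = 17.889.
The smallest integer exceeding 17.889 is 18.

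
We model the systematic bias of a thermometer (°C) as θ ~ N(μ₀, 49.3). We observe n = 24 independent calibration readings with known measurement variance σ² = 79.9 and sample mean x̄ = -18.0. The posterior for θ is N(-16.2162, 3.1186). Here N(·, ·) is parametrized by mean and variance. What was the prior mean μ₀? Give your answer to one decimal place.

With known observation variance, the Normal–Normal posterior has precision τ_n = τ₀ + n/σ² and mean μ_n = (τ₀μ₀ + (n/σ²)x̄)/τ_n.
Here τ₀ = 1/49.3 = 0.020284 and τ_data = 24/79.9 = 0.300375, so τ_n = 0.320659.
Rearranging for μ₀: μ₀ = (μ_n·τ_n − τ_data·x̄)/τ₀ = (-16.2162·0.320659 − 0.300375·-18.0) / 0.020284 = 0.206880/0.020284 ≈ 10.2.

μ₀ = 10.2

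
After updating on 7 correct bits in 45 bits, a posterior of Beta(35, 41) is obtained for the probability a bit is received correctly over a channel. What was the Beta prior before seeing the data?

Beta(28, 3)

Beta is conjugate to the binomial likelihood: posterior = Beta(a+s, b+f).
So a = 35 − 7 = 28 and b = 41 − 38 = 3.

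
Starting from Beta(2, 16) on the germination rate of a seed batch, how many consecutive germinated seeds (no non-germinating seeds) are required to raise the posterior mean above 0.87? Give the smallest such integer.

After k germinated seeds and 0 non-germinating seeds the posterior is Beta(2+k, 16), with mean (2+k)/(2+16+k).
Set (2+k)/(18+k) > 0.87 and solve: k > (0.87·18 − 2)/(1 − 0.87) = 105.077.
The smallest integer exceeding 105.077 is 106, and checking k=106: (108)/(124) = 0.8710 > 0.87.

k = 106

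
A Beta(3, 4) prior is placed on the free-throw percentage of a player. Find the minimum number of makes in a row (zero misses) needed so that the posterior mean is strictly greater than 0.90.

After k makes and 0 misses the posterior is Beta(3+k, 4), with mean (3+k)/(3+4+k).
Set (3+k)/(7+k) > 0.90 and solve: k > (0.90·7 − 3)/(1 − 0.90) = 33.000.
The smallest integer exceeding 33.000 is 34, and checking k=34: (37)/(41) = 0.9024 > 0.90.

k = 34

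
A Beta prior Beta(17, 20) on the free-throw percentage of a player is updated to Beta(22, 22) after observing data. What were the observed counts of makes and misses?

Beta is conjugate to the binomial likelihood: posterior = Beta(α+s, β+f).
Match parameters: s=22−17=5, f=22−20=2.

5 makes and 2 misses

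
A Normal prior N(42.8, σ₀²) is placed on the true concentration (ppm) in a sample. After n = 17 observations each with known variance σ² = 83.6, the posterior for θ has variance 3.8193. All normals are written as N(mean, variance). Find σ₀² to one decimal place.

For the Normal–Normal model with known σ², precisions add: τ_n = τ₀ + n/σ².
So 1/σ₀² = 1/3.8193 − 17/83.6 = 0.261828 − 0.203349 = 0.058479.
Hence σ₀² = 1/0.058479 ≈ 17.1.

σ₀² = 17.1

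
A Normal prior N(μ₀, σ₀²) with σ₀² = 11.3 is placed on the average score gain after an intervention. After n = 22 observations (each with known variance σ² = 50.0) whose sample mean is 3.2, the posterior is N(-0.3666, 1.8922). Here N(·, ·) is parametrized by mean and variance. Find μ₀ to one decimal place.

μ₀ = -18.1

With known observation variance, the Normal–Normal posterior has precision τ_n = τ₀ + n/σ² and mean μ_n = (τ₀μ₀ + (n/σ²)x̄)/τ_n.
Here τ₀ = 1/11.3 = 0.088496 and τ_data = 22/50.0 = 0.440000, so τ_n = 0.528496.
Rearranging for μ₀: μ₀ = (μ_n·τ_n − τ_data·x̄)/τ₀ = (-0.3666·0.528496 − 0.440000·3.2) / 0.088496 = -1.601747/0.088496 ≈ -18.1.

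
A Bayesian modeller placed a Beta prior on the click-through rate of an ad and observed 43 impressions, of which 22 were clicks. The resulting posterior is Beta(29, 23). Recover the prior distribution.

Beta(7, 2)

Beta is conjugate to the binomial likelihood: posterior = Beta(α+s, β+f).
So α = 29 − 22 = 7 and β = 23 − 21 = 2.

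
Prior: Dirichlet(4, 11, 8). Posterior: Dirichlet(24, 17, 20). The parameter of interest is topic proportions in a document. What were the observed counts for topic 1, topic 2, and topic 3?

For a Dirichlet(α) prior with multinomial counts c, the posterior is Dirichlet(α + c) componentwise.
Counts are posterior − prior componentwise: 24−4=20, 17−11=6, 20−8=12.

counts (20, 6, 12)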